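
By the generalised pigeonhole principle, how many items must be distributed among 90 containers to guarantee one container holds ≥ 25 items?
n = (25 − 1)·90 + 1 = 2161

By the generalised pigeonhole principle, to guarantee some box contains ≥ r objects we need more than (r − 1) · k objects total. Threshold: n = (r − 1) · k + 1. With r = 25 and k = 90: n = 24 · 90 + 1 = 2160 + 1 = 2161. For n = 2160 = 24 · 90, we can put exactly 24 objects in every box, avoiding 25 in any single one — so 2161 is tight.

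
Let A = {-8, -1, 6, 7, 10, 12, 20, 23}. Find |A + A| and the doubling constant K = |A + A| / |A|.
K = |A + A| / |A| = 31/8

Enumerate A + A = {a + b : a, b ∈ A}. With |A| = 8, there are |A|^2 = 64 ordered sum pairs; collecting distinct values, A + A = {-16, -9, -2, -1, 2, 4, 5, 6, 9, 11, 12, 13, 14, 15, 16, 17, 18, 19, 20, 22, 24, 26, 27, 29, 30, 32, 33, 35, 40, 43, 46}, so |A + A| = 31. Thus K = 31/8. For comparison, the minimum possible |A + A| over all 8-element sets is 2·8 − 1 = 15 (so min K = 15/8), attained only by arithmetic progressions.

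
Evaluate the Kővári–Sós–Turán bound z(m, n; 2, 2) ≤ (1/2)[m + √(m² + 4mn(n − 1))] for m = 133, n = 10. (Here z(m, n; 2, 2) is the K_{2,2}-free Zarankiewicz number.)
z(133, 10; 2, 2) ≤ (1/2)[133 + √(133² + 4·133·10·9)] = (1/2)[133 + √65569] = 194.5322

Kővári–Sós–Turán: let r_1, ..., r_133 be the row sums and z = Σ r_i the total number of 1s. Each pair of columns can share at most one row with both entries 1 (else a 2×2 all-ones block appears), so Σ_i C(r_i, 2) ≤ C(10, 2) = 45. By convexity Σ_i C(r_i, 2) ≥ 133·C(z/133, 2) = z(z − 133)/(2·133), giving z² − 133z − 133·10·9 ≤ 0 and hence z ≤ (1/2)[133 + √(17689 + 4·11970)] = (1/2)[133 + √65569] ≈ (1/2)(133 + 256.0644) = 194.5322.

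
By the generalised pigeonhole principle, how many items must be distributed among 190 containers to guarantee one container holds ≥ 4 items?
n = (4 − 1)·190 + 1 = 571

By the generalised pigeonhole principle, to guarantee some box contains ≥ r objects we need more than (r − 1) · k objects total. Threshold: n = (r − 1) · k + 1. With r = 4 and k = 190: n = 3 · 190 + 1 = 570 + 1 = 571. For n = 570 = 3 · 190, we can put exactly 3 objects in every box, avoiding 4 in any single one — so 571 is tight.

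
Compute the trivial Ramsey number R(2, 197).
R(2, 197) = 197

R(2, k) = k for all k ≥ 2: in a 2-colouring of K_k, either some edge is red (a red K_2) or all edges are blue (a blue K_k). And K_{196} coloured all-blue has no blue K_197, so R(2, 197) > 196. Hence R(2, 197) = 197.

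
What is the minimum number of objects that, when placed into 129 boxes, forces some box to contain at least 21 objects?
n = (21 − 1)·129 + 1 = 2581

By the generalised pigeonhole principle, to guarantee some box contains ≥ r objects we need more than (r − 1) · k objects total. Threshold: n = (r − 1) · k + 1. With r = 21 and k = 129: n = 20 · 129 + 1 = 2580 + 1 = 2581. For n = 2580 = 20 · 129, we can put exactly 20 objects in every box, avoiding 21 in any single one — so 2581 is tight.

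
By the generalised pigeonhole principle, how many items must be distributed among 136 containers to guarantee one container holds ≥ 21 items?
n = (21 − 1)·136 + 1 = 2721

By the generalised pigeonhole principle, to guarantee some box contains ≥ r objects we need more than (r − 1) · k objects total. Threshold: n = (r − 1) · k + 1. With r = 21 and k = 136: n = 20 · 136 + 1 = 2720 + 1 = 2721. For n = 2720 = 20 · 136, we can put exactly 20 objects in every box, avoiding 21 in any single one — so 2721 is tight.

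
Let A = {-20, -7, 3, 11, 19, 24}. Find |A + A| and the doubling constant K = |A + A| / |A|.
K = |A + A| / |A| = 19/6

Enumerate A + A = {a + b : a, b ∈ A}. With |A| = 6, there are |A|^2 = 36 ordered sum pairs; collecting distinct values, A + A = {-40, -27, -17, -14, -9, -4, -1, 4, 6, 12, 14, 17, 22, 27, 30, 35, 38, 43, 48}, so |A + A| = 19. Thus K = 19/6. For comparison, the minimum possible |A + A| over all 6-element sets is 2·6 − 1 = 11 (so min K = 11/6), attained only by arithmetic progressions.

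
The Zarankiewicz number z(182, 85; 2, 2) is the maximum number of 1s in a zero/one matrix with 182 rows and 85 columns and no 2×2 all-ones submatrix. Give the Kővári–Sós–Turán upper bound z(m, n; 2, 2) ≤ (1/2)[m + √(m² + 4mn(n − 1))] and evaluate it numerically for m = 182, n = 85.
z(182, 85; 2, 2) ≤ (1/2)[182 + √(182² + 4·182·85·84)] = (1/2)[182 + √5231044] = 1234.5738

Kővári–Sós–Turán: let r_1, ..., r_182 be the row sums and z = Σ r_i the total number of 1s. Each pair of columns can share at most one row with both entries 1 (else a 2×2 all-ones block appears), so Σ_i C(r_i, 2) ≤ C(85, 2) = 3570. By convexity Σ_i C(r_i, 2) ≥ 182·C(z/182, 2) = z(z − 182)/(2·182), giving z² − 182z − 182·85·84 ≤ 0 and hence z ≤ (1/2)[182 + √(33124 + 4·1299480)] = (1/2)[182 + √5231044] ≈ (1/2)(182 + 2287.1476) = 1234.5738.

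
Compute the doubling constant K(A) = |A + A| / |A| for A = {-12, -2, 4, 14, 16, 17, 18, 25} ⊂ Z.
K = |A + A| / |A| = 33/8

Enumerate A + A = {a + b : a, b ∈ A}. With |A| = 8, there are |A|^2 = 64 ordered sum pairs; collecting distinct values, A + A = {-24, -14, -8, -4, 2, 4, 5, 6, 8, 12, 13, 14, 15, 16, 18, 20, 21, 22, 23, 28, 29, 30, 31, 32, 33, 34, 35, 36, 39, 41, 42, 43, 50}, so |A + A| = 33. Thus K = 33/8. For comparison, the minimum possible |A + A| over all 8-element sets is 2·8 − 1 = 15 (so min K = 15/8), attained only by arithmetic progressions.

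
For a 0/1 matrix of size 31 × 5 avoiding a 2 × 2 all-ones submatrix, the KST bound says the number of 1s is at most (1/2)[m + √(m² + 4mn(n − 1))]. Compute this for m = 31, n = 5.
z(31, 5; 2, 2) ≤ (1/2)[31 + √(31² + 4·31·5·4)] = (1/2)[31 + √3441] = 44.83

Kővári–Sós–Turán: let r_1, ..., r_31 be the row sums and z = Σ r_i the total number of 1s. Each pair of columns can share at most one row with both entries 1 (else a 2×2 all-ones block appears), so Σ_i C(r_i, 2) ≤ C(5, 2) = 10. By convexity Σ_i C(r_i, 2) ≥ 31·C(z/31, 2) = z(z − 31)/(2·31), giving z² − 31z − 31·5·4 ≤ 0 and hence z ≤ (1/2)[31 + √(961 + 4·620)] = (1/2)[31 + √3441] ≈ (1/2)(31 + 58.66) = 44.83.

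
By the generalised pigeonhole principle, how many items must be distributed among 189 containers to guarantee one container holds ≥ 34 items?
n = (34 − 1)·189 + 1 = 6238

By the generalised pigeonhole principle, to guarantee some box contains ≥ r objects we need more than (r − 1) · k objects total. Threshold: n = (r − 1) · k + 1. With r = 34 and k = 189: n = 33 · 189 + 1 = 6237 + 1 = 6238. For n = 6237 = 33 · 189, we can put exactly 33 objects in every box, avoiding 34 in any single one — so 6238 is tight.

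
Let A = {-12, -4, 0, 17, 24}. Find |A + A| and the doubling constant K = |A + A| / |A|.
K = |A + A| / |A| = 15/5 = 3

Enumerate A + A = {a + b : a, b ∈ A}. With |A| = 5, there are |A|^2 = 25 ordered sum pairs; collecting distinct values, A + A = {-24, -16, -12, -8, -4, 0, 5, 12, 13, 17, 20, 24, 34, 41, 48}, so |A + A| = 15. Thus K = 15/5 = 3. For comparison, the minimum possible |A + A| over all 5-element sets is 2·5 − 1 = 9 (so min K = 9/5), attained only by arithmetic progressions.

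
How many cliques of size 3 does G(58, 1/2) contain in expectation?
E[# K_3] = C(58, 3) · (1/2)^C(3, 2) = 30856 / 2^3 = 3857

For each 3-subset S of vertices (there are C(58, 3) = 30856 such S), let X_S = 1 if S induces a K_3 (all C(3, 2) = 3 edges present). Then P(X_S = 1) = (1/2)^3 = 1/8. By linearity of expectation, E[# K_3] = C(58, 3) · (1/2)^3 = 30856 / 8 = 3857.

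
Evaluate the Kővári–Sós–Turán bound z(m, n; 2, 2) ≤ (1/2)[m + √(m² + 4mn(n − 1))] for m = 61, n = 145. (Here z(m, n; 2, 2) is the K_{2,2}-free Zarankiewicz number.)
z(61, 145; 2, 2) ≤ (1/2)[61 + √(61² + 4·61·145·144)] = (1/2)[61 + √5098441] = 1159.4864

Kővári–Sós–Turán: let r_1, ..., r_61 be the row sums and z = Σ r_i the total number of 1s. Each pair of columns can share at most one row with both entries 1 (else a 2×2 all-ones block appears), so Σ_i C(r_i, 2) ≤ C(145, 2) = 10440. By convexity Σ_i C(r_i, 2) ≥ 61·C(z/61, 2) = z(z − 61)/(2·61), giving z² − 61z − 61·145·144 ≤ 0 and hence z ≤ (1/2)[61 + √(3721 + 4·1273680)] = (1/2)[61 + √5098441] ≈ (1/2)(61 + 2257.9728) = 1159.4864.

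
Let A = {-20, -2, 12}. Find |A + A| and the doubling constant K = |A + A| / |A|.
K = |A + A| / |A| = 6/3 = 2

Enumerate A + A = {a + b : a, b ∈ A}. With |A| = 3, there are |A|^2 = 9 ordered sum pairs; collecting distinct values, A + A = {-40, -22, -8, -4, 10, 24}, so |A + A| = 6. Thus K = 6/3 = 2. For comparison, the minimum possible |A + A| over all 3-element sets is 2·3 − 1 = 5 (so min K = 5/3), attained only by arithmetic progressions.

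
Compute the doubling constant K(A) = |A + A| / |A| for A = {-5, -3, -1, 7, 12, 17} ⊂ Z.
K = |A + A| / |A| = 18/6 = 3

Enumerate A + A = {a + b : a, b ∈ A}. With |A| = 6, there are |A|^2 = 36 ordered sum pairs; collecting distinct values, A + A = {-10, -8, -6, -4, -2, 2, 4, 6, 7, 9, 11, 12, 14, 16, 19, 24, 29, 34}, so |A + A| = 18. Thus K = 18/6 = 3. For comparison, the minimum possible |A + A| over all 6-element sets is 2·6 − 1 = 11 (so min K = 11/6), attained only by arithmetic progressions.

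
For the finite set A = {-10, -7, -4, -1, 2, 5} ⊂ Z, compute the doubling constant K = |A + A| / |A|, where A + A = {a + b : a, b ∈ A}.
K = |A + A| / |A| = 11/6

Enumerate A + A = {a + b : a, b ∈ A}. With |A| = 6, there are |A|^2 = 36 ordered sum pairs; collecting distinct values, A + A = {-20, -17, -14, -11, -8, -5, -2, 1, 4, 7, 10}, so |A + A| = 11. Thus K = 11/6. Here |A + A| = 2|A| − 1 = 11, the minimum possible — so K = 11/6 is minimal, which holds iff A is an arithmetic progression.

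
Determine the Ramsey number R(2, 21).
R(2, 21) = 21

R(2, k) = k for all k ≥ 2: in a 2-colouring of K_k, either some edge is red (a red K_2) or all edges are blue (a blue K_k). And K_{20} coloured all-blue has no blue K_21, so R(2, 21) > 20. Hence R(2, 21) = 21.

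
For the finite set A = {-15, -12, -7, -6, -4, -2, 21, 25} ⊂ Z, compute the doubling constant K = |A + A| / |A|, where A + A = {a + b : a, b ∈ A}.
K = |A + A| / |A| = 32/8 = 4

Enumerate A + A = {a + b : a, b ∈ A}. With |A| = 8, there are |A|^2 = 64 ordered sum pairs; collecting distinct values, A + A = {-30, -27, -24, -22, -21, -19, -18, -17, -16, -14, -13, -12, -11, -10, -9, -8, -6, -4, 6, 9, 10, 13, 14, 15, 17, 18, 19, 21, 23, 42, 46, 50}, so |A + A| = 32. Thus K = 32/8 = 4. For comparison, the minimum possible |A + A| over all 8-element sets is 2·8 − 1 = 15 (so min K = 15/8), attained only by arithmetic progressions.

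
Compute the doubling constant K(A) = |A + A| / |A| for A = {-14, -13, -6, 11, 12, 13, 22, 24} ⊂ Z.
K = |A + A| / |A| = 32/8 = 4

Enumerate A + A = {a + b : a, b ∈ A}. With |A| = 8, there are |A|^2 = 64 ordered sum pairs; collecting distinct values, A + A = {-28, -27, -26, -20, -19, -12, -3, -2, -1, 0, 5, 6, 7, 8, 9, 10, 11, 16, 18, 22, 23, 24, 25, 26, 33, 34, 35, 36, 37, 44, 46, 48}, so |A + A| = 32. Thus K = 32/8 = 4. For comparison, the minimum possible |A + A| over all 8-element sets is 2·8 − 1 = 15 (so min K = 15/8), attained only by arithmetic progressions.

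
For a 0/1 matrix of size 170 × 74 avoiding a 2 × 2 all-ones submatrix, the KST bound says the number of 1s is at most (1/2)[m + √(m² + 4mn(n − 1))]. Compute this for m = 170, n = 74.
z(170, 74; 2, 2) ≤ (1/2)[170 + √(170² + 4·170·74·73)] = (1/2)[170 + √3702260] = 1047.0629

Kővári–Sós–Turán: let r_1, ..., r_170 be the row sums and z = Σ r_i the total number of 1s. Each pair of columns can share at most one row with both entries 1 (else a 2×2 all-ones block appears), so Σ_i C(r_i, 2) ≤ C(74, 2) = 2701. By convexity Σ_i C(r_i, 2) ≥ 170·C(z/170, 2) = z(z − 170)/(2·170), giving z² − 170z − 170·74·73 ≤ 0 and hence z ≤ (1/2)[170 + √(28900 + 4·918340)] = (1/2)[170 + √3702260] ≈ (1/2)(170 + 1924.1258) = 1047.0629.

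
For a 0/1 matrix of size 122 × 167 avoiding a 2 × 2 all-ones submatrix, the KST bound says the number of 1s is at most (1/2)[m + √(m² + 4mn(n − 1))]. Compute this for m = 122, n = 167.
z(122, 167; 2, 2) ≤ (1/2)[122 + √(122² + 4·122·167·166)] = (1/2)[122 + √13543220] = 1901.0557

Kővári–Sós–Turán: let r_1, ..., r_122 be the row sums and z = Σ r_i the total number of 1s. Each pair of columns can share at most one row with both entries 1 (else a 2×2 all-ones block appears), so Σ_i C(r_i, 2) ≤ C(167, 2) = 13861. By convexity Σ_i C(r_i, 2) ≥ 122·C(z/122, 2) = z(z − 122)/(2·122), giving z² − 122z − 122·167·166 ≤ 0 and hence z ≤ (1/2)[122 + √(14884 + 4·3382084)] = (1/2)[122 + √13543220] ≈ (1/2)(122 + 3680.1114) = 1901.0557.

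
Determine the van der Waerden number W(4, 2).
W(4, 2) = 4 + 1 = 5

A 2-term AP is any pair of integers, so a monochromatic 2-AP exists iff some colour is used at least twice. With 4 colours, the colouring i ↦ i on {1, ..., 4} uses each colour once, avoiding any monochromatic pair, so W(4, 2) > 4. For {1, ..., 5}, pigeonhole forces two integers of the same colour, which form a monochromatic 2-AP. Hence W(4, 2) = 5.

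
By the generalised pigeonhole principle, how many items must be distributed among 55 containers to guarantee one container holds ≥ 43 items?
n = (43 − 1)·55 + 1 = 2311

By the generalised pigeonhole principle, to guarantee some box contains ≥ r objects we need more than (r − 1) · k objects total. Threshold: n = (r − 1) · k + 1. With r = 43 and k = 55: n = 42 · 55 + 1 = 2310 + 1 = 2311. For n = 2310 = 42 · 55, we can put exactly 42 objects in every box, avoiding 43 in any single one — so 2311 is tight.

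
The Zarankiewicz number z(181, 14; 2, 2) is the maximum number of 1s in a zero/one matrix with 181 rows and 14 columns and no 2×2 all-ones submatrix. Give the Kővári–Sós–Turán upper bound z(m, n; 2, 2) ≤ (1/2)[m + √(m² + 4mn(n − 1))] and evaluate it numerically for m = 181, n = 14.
z(181, 14; 2, 2) ≤ (1/2)[181 + √(181² + 4·181·14·13)] = (1/2)[181 + √164529] = 293.3109

Kővári–Sós–Turán: let r_1, ..., r_181 be the row sums and z = Σ r_i the total number of 1s. Each pair of columns can share at most one row with both entries 1 (else a 2×2 all-ones block appears), so Σ_i C(r_i, 2) ≤ C(14, 2) = 91. By convexity Σ_i C(r_i, 2) ≥ 181·C(z/181, 2) = z(z − 181)/(2·181), giving z² − 181z − 181·14·13 ≤ 0 and hence z ≤ (1/2)[181 + √(32761 + 4·32942)] = (1/2)[181 + √164529] ≈ (1/2)(181 + 405.6217) = 293.3109.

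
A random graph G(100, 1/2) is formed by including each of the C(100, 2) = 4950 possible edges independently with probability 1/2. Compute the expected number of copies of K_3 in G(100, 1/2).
E[# K_3] = C(100, 3) · (1/2)^C(3, 2) = 161700 / 2^3 = 40425/2 = 20212.5

For each 3-subset S of vertices (there are C(100, 3) = 161700 such S), let X_S = 1 if S induces a K_3 (all C(3, 2) = 3 edges present). Then P(X_S = 1) = (1/2)^3 = 1/8. By linearity of expectation, E[# K_3] = C(100, 3) · (1/2)^3 = 161700 / 8 = 40425/2 = 20212.5.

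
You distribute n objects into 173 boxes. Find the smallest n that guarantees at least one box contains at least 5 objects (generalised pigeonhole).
n = (5 − 1)·173 + 1 = 693

By the generalised pigeonhole principle, to guarantee some box contains ≥ r objects we need more than (r − 1) · k objects total. Threshold: n = (r − 1) · k + 1. With r = 5 and k = 173: n = 4 · 173 + 1 = 692 + 1 = 693. For n = 692 = 4 · 173, we can put exactly 4 objects in every box, avoiding 5 in any single one — so 693 is tight.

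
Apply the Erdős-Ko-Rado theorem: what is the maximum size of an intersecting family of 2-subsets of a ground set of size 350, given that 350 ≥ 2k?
max |F| = C(349, 1) = 349

Erdős-Ko-Rado (1961): when n ≥ 2k, max |F| = C(n−1, k−1). The bound is attained by the star {A : i ∈ A} for any fixed i ∈ [n]. Here C(350−1, 2−1) = C(349, 1) = 349.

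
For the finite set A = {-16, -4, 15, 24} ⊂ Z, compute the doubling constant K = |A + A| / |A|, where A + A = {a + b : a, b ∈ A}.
K = |A + A| / |A| = 10/4 = 5/2

Enumerate A + A = {a + b : a, b ∈ A}. With |A| = 4, there are |A|^2 = 16 ordered sum pairs; collecting distinct values, A + A = {-32, -20, -8, -1, 8, 11, 20, 30, 39, 48}, so |A + A| = 10. Thus K = 10/4 = 5/2. For comparison, the minimum possible |A + A| over all 4-element sets is 2·4 − 1 = 7 (so min K = 7/4), attained only by arithmetic progressions.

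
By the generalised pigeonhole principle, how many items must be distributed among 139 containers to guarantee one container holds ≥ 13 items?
n = (13 − 1)·139 + 1 = 1669

By the generalised pigeonhole principle, to guarantee some box contains ≥ r objects we need more than (r − 1) · k objects total. Threshold: n = (r − 1) · k + 1. With r = 13 and k = 139: n = 12 · 139 + 1 = 1668 + 1 = 1669. For n = 1668 = 12 · 139, we can put exactly 12 objects in every box, avoiding 13 in any single one — so 1669 is tight.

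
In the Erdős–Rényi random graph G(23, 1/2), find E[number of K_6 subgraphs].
E[# K_6] = C(23, 6) · (1/2)^C(6, 2) = 100947 / 2^15 ≈ 3.080658

For each 6-subset S of vertices (there are C(23, 6) = 100947 such S), let X_S = 1 if S induces a K_6 (all C(6, 2) = 15 edges present). Then P(X_S = 1) = (1/2)^15 = 1/32768. By linearity of expectation, E[# K_6] = C(23, 6) · (1/2)^15 = 100947 / 32768 ≈ 3.080658.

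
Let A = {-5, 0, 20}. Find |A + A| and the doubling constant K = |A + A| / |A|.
K = |A + A| / |A| = 6/3 = 2

Enumerate A + A = {a + b : a, b ∈ A}. With |A| = 3, there are |A|^2 = 9 ordered sum pairs; collecting distinct values, A + A = {-10, -5, 0, 15, 20, 40}, so |A + A| = 6. Thus K = 6/3 = 2. For comparison, the minimum possible |A + A| over all 3-element sets is 2·3 − 1 = 5 (so min K = 5/3), attained only by arithmetic progressions.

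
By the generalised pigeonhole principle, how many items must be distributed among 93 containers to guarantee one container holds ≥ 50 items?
n = (50 − 1)·93 + 1 = 4558

By the generalised pigeonhole principle, to guarantee some box contains ≥ r objects we need more than (r − 1) · k objects total. Threshold: n = (r − 1) · k + 1. With r = 50 and k = 93: n = 49 · 93 + 1 = 4557 + 1 = 4558. For n = 4557 = 49 · 93, we can put exactly 49 objects in every box, avoiding 50 in any single one — so 4558 is tight.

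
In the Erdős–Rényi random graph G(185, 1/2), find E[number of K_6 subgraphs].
E[# K_6] = C(185, 6) · (1/2)^C(6, 2) = 51301564860 / 2^15 = 12825391215/8192 ≈ 1565599.513550

For each 6-subset S of vertices (there are C(185, 6) = 51301564860 such S), let X_S = 1 if S induces a K_6 (all C(6, 2) = 15 edges present). Then P(X_S = 1) = (1/2)^15 = 1/32768. By linearity of expectation, E[# K_6] = C(185, 6) · (1/2)^15 = 51301564860 / 32768 = 12825391215/8192 ≈ 1565599.513550.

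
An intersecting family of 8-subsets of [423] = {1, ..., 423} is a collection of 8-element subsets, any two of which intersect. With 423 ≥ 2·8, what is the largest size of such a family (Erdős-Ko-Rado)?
max |F| = C(422, 7) = 449814023625824

The Erdős-Ko-Rado theorem states: for n ≥ 2k, an intersecting family of k-subsets of an n-element set has size at most C(n − 1, k − 1), with equality for 'star' families {A ⊆ [n] : |A| = k, i ∈ A} (fix an element i). For n = 423, k = 8: C(422, 7) = 449814023625824.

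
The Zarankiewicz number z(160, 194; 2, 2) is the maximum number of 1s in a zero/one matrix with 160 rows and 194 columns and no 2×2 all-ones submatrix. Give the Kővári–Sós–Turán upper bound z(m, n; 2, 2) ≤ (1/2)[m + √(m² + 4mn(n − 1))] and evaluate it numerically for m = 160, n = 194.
z(160, 194; 2, 2) ≤ (1/2)[160 + √(160² + 4·160·194·193)] = (1/2)[160 + √23988480] = 2528.9018

Kővári–Sós–Turán: let r_1, ..., r_160 be the row sums and z = Σ r_i the total number of 1s. Each pair of columns can share at most one row with both entries 1 (else a 2×2 all-ones block appears), so Σ_i C(r_i, 2) ≤ C(194, 2) = 18721. By convexity Σ_i C(r_i, 2) ≥ 160·C(z/160, 2) = z(z − 160)/(2·160), giving z² − 160z − 160·194·193 ≤ 0 and hence z ≤ (1/2)[160 + √(25600 + 4·5990720)] = (1/2)[160 + √23988480] ≈ (1/2)(160 + 4897.8036) = 2528.9018.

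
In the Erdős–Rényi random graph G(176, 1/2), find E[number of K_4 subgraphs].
E[# K_4] = C(176, 4) · (1/2)^C(4, 2) = 38630900 / 2^6 = 9657725/16 = 603607.8125

For each 4-subset S of vertices (there are C(176, 4) = 38630900 such S), let X_S = 1 if S induces a K_4 (all C(4, 2) = 6 edges present). Then P(X_S = 1) = (1/2)^6 = 1/64. By linearity of expectation, E[# K_4] = C(176, 4) · (1/2)^6 = 38630900 / 64 = 9657725/16 = 603607.8125.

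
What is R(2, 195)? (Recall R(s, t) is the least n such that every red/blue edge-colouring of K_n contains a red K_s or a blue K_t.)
R(2, 195) = 195

R(2, k) = k for all k ≥ 2: in a 2-colouring of K_k, either some edge is red (a red K_2) or all edges are blue (a blue K_k). And K_{194} coloured all-blue has no blue K_195, so R(2, 195) > 194. Hence R(2, 195) = 195.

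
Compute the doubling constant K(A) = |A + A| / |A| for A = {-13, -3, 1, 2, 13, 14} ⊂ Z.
K = |A + A| / |A| = 20/6 = 10/3

Enumerate A + A = {a + b : a, b ∈ A}. With |A| = 6, there are |A|^2 = 36 ordered sum pairs; collecting distinct values, A + A = {-26, -16, -12, -11, -6, -2, -1, 0, 1, 2, 3, 4, 10, 11, 14, 15, 16, 26, 27, 28}, so |A + A| = 20. Thus K = 20/6 = 10/3. For comparison, the minimum possible |A + A| over all 6-element sets is 2·6 − 1 = 11 (so min K = 11/6), attained only by arithmetic progressions.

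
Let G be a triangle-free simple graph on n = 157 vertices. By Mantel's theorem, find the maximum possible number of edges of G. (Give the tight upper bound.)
ex(157, K_3) = ⌊157^2/4⌋ = 6162

Mantel (1907): a triangle-free graph on n vertices has at most ⌊n^2/4⌋ edges, with equality for the complete bipartite graph K_{⌊n/2⌋, ⌈n/2⌉}. For n = 157: ⌊157^2/4⌋ = ⌊24649/4⌋ = 6162. The extremal graph is K_{78, 79}, which has 78·79 = 6162 edges.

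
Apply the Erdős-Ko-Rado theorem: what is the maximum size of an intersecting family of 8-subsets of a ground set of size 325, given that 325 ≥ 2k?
max |F| = C(324, 7) = 69669979308864

Erdős-Ko-Rado (1961): when n ≥ 2k, max |F| = C(n−1, k−1). The bound is attained by the star {A : i ∈ A} for any fixed i ∈ [n]. Here C(325−1, 8−1) = C(324, 7) = 69669979308864.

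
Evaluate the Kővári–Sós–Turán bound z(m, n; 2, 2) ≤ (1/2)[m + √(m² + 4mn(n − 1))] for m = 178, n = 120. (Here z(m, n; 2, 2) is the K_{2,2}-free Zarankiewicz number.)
z(178, 120; 2, 2) ≤ (1/2)[178 + √(178² + 4·178·120·119)] = (1/2)[178 + √10199044] = 1685.7971

Kővári–Sós–Turán: let r_1, ..., r_178 be the row sums and z = Σ r_i the total number of 1s. Each pair of columns can share at most one row with both entries 1 (else a 2×2 all-ones block appears), so Σ_i C(r_i, 2) ≤ C(120, 2) = 7140. By convexity Σ_i C(r_i, 2) ≥ 178·C(z/178, 2) = z(z − 178)/(2·178), giving z² − 178z − 178·120·119 ≤ 0 and hence z ≤ (1/2)[178 + √(31684 + 4·2541840)] = (1/2)[178 + √10199044] ≈ (1/2)(178 + 3193.5942) = 1685.7971.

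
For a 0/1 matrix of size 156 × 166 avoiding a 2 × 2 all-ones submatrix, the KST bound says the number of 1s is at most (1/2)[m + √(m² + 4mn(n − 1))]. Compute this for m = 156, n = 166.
z(156, 166; 2, 2) ≤ (1/2)[156 + √(156² + 4·156·166·165)] = (1/2)[156 + √17115696] = 2146.556

Kővári–Sós–Turán: let r_1, ..., r_156 be the row sums and z = Σ r_i the total number of 1s. Each pair of columns can share at most one row with both entries 1 (else a 2×2 all-ones block appears), so Σ_i C(r_i, 2) ≤ C(166, 2) = 13695. By convexity Σ_i C(r_i, 2) ≥ 156·C(z/156, 2) = z(z − 156)/(2·156), giving z² − 156z − 156·166·165 ≤ 0 and hence z ≤ (1/2)[156 + √(24336 + 4·4272840)] = (1/2)[156 + √17115696] ≈ (1/2)(156 + 4137.112) = 2146.556.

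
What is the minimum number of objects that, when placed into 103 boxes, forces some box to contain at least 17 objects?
n = (17 − 1)·103 + 1 = 1649

By the generalised pigeonhole principle, to guarantee some box contains ≥ r objects we need more than (r − 1) · k objects total. Threshold: n = (r − 1) · k + 1. With r = 17 and k = 103: n = 16 · 103 + 1 = 1648 + 1 = 1649. For n = 1648 = 16 · 103, we can put exactly 16 objects in every box, avoiding 17 in any single one — so 1649 is tight.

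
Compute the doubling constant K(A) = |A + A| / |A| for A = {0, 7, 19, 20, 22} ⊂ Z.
K = |A + A| / |A| = 15/5 = 3

Enumerate A + A = {a + b : a, b ∈ A}. With |A| = 5, there are |A|^2 = 25 ordered sum pairs; collecting distinct values, A + A = {0, 7, 14, 19, 20, 22, 26, 27, 29, 38, 39, 40, 41, 42, 44}, so |A + A| = 15. Thus K = 15/5 = 3. For comparison, the minimum possible |A + A| over all 5-element sets is 2·5 − 1 = 9 (so min K = 9/5), attained only by arithmetic progressions.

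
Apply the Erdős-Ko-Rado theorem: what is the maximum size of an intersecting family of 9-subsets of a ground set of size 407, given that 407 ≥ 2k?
max |F| = C(406, 8) = 17082453897995850

The Erdős-Ko-Rado theorem states: for n ≥ 2k, an intersecting family of k-subsets of an n-element set has size at most C(n − 1, k − 1), with equality for 'star' families {A ⊆ [n] : |A| = k, i ∈ A} (fix an element i). For n = 407, k = 9: C(406, 8) = 17082453897995850.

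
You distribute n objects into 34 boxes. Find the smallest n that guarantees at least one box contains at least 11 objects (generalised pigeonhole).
n = (11 − 1)·34 + 1 = 341

By the generalised pigeonhole principle, to guarantee some box contains ≥ r objects we need more than (r − 1) · k objects total. Threshold: n = (r − 1) · k + 1. With r = 11 and k = 34: n = 10 · 34 + 1 = 340 + 1 = 341. For n = 340 = 10 · 34, we can put exactly 10 objects in every box, avoiding 11 in any single one — so 341 is tight.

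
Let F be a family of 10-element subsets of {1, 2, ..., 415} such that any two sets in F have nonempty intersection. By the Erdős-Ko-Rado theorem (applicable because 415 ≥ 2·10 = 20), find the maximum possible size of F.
max |F| = C(414, 9) = 902015848971049582

The Erdős-Ko-Rado theorem states: for n ≥ 2k, an intersecting family of k-subsets of an n-element set has size at most C(n − 1, k − 1), with equality for 'star' families {A ⊆ [n] : |A| = k, i ∈ A} (fix an element i). For n = 415, k = 10: C(414, 9) = 902015848971049582.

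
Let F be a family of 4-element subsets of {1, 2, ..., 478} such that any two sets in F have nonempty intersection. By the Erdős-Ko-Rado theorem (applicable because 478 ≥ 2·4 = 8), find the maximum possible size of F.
max |F| = C(477, 3) = 17974950

The Erdős-Ko-Rado theorem states: for n ≥ 2k, an intersecting family of k-subsets of an n-element set has size at most C(n − 1, k − 1), with equality for 'star' families {A ⊆ [n] : |A| = k, i ∈ A} (fix an element i). For n = 478, k = 4: C(477, 3) = 17974950.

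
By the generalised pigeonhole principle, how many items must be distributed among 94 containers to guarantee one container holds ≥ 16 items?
n = (16 − 1)·94 + 1 = 1411

By the generalised pigeonhole principle, to guarantee some box contains ≥ r objects we need more than (r − 1) · k objects total. Threshold: n = (r − 1) · k + 1. With r = 16 and k = 94: n = 15 · 94 + 1 = 1410 + 1 = 1411. For n = 1410 = 15 · 94, we can put exactly 15 objects in every box, avoiding 16 in any single one — so 1411 is tight.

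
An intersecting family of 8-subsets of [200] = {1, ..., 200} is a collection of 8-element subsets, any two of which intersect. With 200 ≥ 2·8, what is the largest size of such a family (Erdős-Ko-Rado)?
max |F| = C(199, 7) = 2203959847089

Erdős-Ko-Rado (1961): when n ≥ 2k, max |F| = C(n−1, k−1). The bound is attained by the star {A : i ∈ A} for any fixed i ∈ [n]. Here C(200−1, 8−1) = C(199, 7) = 2203959847089.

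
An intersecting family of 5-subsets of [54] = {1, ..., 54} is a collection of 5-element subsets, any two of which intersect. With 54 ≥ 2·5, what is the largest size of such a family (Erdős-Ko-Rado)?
max |F| = C(53, 4) = 292825

Erdős-Ko-Rado (1961): when n ≥ 2k, max |F| = C(n−1, k−1). The bound is attained by the star {A : i ∈ A} for any fixed i ∈ [n]. Here C(54−1, 5−1) = C(53, 4) = 292825.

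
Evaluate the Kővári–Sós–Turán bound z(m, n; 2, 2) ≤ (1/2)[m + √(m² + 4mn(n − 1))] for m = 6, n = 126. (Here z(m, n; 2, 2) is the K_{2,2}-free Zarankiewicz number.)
z(6, 126; 2, 2) ≤ (1/2)[6 + √(6² + 4·6·126·125)] = (1/2)[6 + √378036] = 310.4232

Kővári–Sós–Turán: let r_1, ..., r_6 be the row sums and z = Σ r_i the total number of 1s. Each pair of columns can share at most one row with both entries 1 (else a 2×2 all-ones block appears), so Σ_i C(r_i, 2) ≤ C(126, 2) = 7875. By convexity Σ_i C(r_i, 2) ≥ 6·C(z/6, 2) = z(z − 6)/(2·6), giving z² − 6z − 6·126·125 ≤ 0 and hence z ≤ (1/2)[6 + √(36 + 4·94500)] = (1/2)[6 + √378036] ≈ (1/2)(6 + 614.8463) = 310.4232.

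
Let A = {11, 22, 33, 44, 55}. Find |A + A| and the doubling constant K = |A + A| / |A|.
K = |A + A| / |A| = 9/5

Enumerate A + A = {a + b : a, b ∈ A}. With |A| = 5, there are |A|^2 = 25 ordered sum pairs; collecting distinct values, A + A = {22, 33, 44, 55, 66, 77, 88, 99, 110}, so |A + A| = 9. Thus K = 9/5. Here |A + A| = 2|A| − 1 = 9, the minimum possible — so K = 9/5 is minimal, which holds iff A is an arithmetic progression.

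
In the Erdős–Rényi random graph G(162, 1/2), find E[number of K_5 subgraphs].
E[# K_5] = C(162, 5) · (1/2)^C(5, 2) = 873642672 / 2^10 = 54602667/64 = 853166.671875

For each 5-subset S of vertices (there are C(162, 5) = 873642672 such S), let X_S = 1 if S induces a K_5 (all C(5, 2) = 10 edges present). Then P(X_S = 1) = (1/2)^10 = 1/1024. By linearity of expectation, E[# K_5] = C(162, 5) · (1/2)^10 = 873642672 / 1024 = 54602667/64 = 853166.671875.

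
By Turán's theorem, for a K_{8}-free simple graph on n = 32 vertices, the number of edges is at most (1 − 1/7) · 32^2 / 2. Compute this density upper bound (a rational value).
Turán density bound = (6/7) · 32^2/2 = 3072/7 ≈ 438.8571

Turán's theorem: ex(n, K_{r+1}) is achieved by the complete r-partite Turán graph T(n, r) with parts as balanced as possible, and is at most (1 − 1/r) · n^2/2. For r = 7, n = 32: the density bound is (6/7) · 1024/2 = 3072/7 ≈ 438.8571. The integer-valued extremum is e(T(32, 7)) = 438, which is strictly less than the density bound 3072/7 since 7 ∤ 32 (the parts of T(32, 7) cannot all be equal).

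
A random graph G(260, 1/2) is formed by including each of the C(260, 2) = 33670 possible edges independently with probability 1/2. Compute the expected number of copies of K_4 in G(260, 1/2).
E[# K_4] = C(260, 4) · (1/2)^C(4, 2) = 186043585 / 2^6 = 2906931.015625

For each 4-subset S of vertices (there are C(260, 4) = 186043585 such S), let X_S = 1 if S induces a K_4 (all C(4, 2) = 6 edges present). Then P(X_S = 1) = (1/2)^6 = 1/64. By linearity of expectation, E[# K_4] = C(260, 4) · (1/2)^6 = 186043585 / 64 = 2906931.015625.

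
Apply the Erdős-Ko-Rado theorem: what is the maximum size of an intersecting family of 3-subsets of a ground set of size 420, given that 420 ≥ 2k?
max |F| = C(419, 2) = 87571

The Erdős-Ko-Rado theorem states: for n ≥ 2k, an intersecting family of k-subsets of an n-element set has size at most C(n − 1, k − 1), with equality for 'star' families {A ⊆ [n] : |A| = k, i ∈ A} (fix an element i). For n = 420, k = 3: C(419, 2) = 87571.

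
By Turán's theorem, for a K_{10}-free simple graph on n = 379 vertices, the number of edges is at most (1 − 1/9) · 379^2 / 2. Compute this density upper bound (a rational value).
Turán density bound = (8/9) · 379^2/2 = 574564/9 ≈ 63840.4444

Turán's theorem: ex(n, K_{r+1}) is achieved by the complete r-partite Turán graph T(n, r) with parts as balanced as possible, and is at most (1 − 1/r) · n^2/2. For r = 9, n = 379: the density bound is (8/9) · 143641/2 = 574564/9 ≈ 63840.4444. The integer-valued extremum is e(T(379, 9)) = 63840, which is strictly less than the density bound 574564/9 since 9 ∤ 379 (the parts of T(379, 9) cannot all be equal).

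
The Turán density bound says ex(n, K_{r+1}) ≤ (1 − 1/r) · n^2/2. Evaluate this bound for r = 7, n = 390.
Turán density bound = (6/7) · 390^2/2 = 456300/7 ≈ 65185.7143

Turán's theorem: ex(n, K_{r+1}) is achieved by the complete r-partite Turán graph T(n, r) with parts as balanced as possible, and is at most (1 − 1/r) · n^2/2. For r = 7, n = 390: the density bound is (6/7) · 152100/2 = 456300/7 ≈ 65185.7143. The integer-valued extremum is e(T(390, 7)) = 65185, which is strictly less than the density bound 456300/7 since 7 ∤ 390 (the parts of T(390, 7) cannot all be equal).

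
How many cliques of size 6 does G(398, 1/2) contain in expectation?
E[# K_6] = C(398, 6) · (1/2)^C(6, 2) = 5315230907547 / 2^15 ≈ 162207974.473480

For each 6-subset S of vertices (there are C(398, 6) = 5315230907547 such S), let X_S = 1 if S induces a K_6 (all C(6, 2) = 15 edges present). Then P(X_S = 1) = (1/2)^15 = 1/32768. By linearity of expectation, E[# K_6] = C(398, 6) · (1/2)^15 = 5315230907547 / 32768 ≈ 162207974.473480.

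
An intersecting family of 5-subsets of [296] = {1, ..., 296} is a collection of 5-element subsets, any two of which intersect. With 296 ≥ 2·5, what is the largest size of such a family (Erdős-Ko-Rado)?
max |F| = C(295, 4) = 309177995

The Erdős-Ko-Rado theorem states: for n ≥ 2k, an intersecting family of k-subsets of an n-element set has size at most C(n − 1, k − 1), with equality for 'star' families {A ⊆ [n] : |A| = k, i ∈ A} (fix an element i). For n = 296, k = 5: C(295, 4) = 309177995.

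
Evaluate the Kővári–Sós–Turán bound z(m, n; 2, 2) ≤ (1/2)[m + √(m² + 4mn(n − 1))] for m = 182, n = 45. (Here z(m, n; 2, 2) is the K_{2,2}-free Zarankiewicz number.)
z(182, 45; 2, 2) ≤ (1/2)[182 + √(182² + 4·182·45·44)] = (1/2)[182 + √1474564] = 698.1581

Kővári–Sós–Turán: let r_1, ..., r_182 be the row sums and z = Σ r_i the total number of 1s. Each pair of columns can share at most one row with both entries 1 (else a 2×2 all-ones block appears), so Σ_i C(r_i, 2) ≤ C(45, 2) = 990. By convexity Σ_i C(r_i, 2) ≥ 182·C(z/182, 2) = z(z − 182)/(2·182), giving z² − 182z − 182·45·44 ≤ 0 and hence z ≤ (1/2)[182 + √(33124 + 4·360360)] = (1/2)[182 + √1474564] ≈ (1/2)(182 + 1214.3163) = 698.1581.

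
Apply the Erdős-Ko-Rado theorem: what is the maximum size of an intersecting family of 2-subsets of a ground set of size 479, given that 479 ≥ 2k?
max |F| = C(478, 1) = 478

The Erdős-Ko-Rado theorem states: for n ≥ 2k, an intersecting family of k-subsets of an n-element set has size at most C(n − 1, k − 1), with equality for 'star' families {A ⊆ [n] : |A| = k, i ∈ A} (fix an element i). For n = 479, k = 2: C(478, 1) = 478.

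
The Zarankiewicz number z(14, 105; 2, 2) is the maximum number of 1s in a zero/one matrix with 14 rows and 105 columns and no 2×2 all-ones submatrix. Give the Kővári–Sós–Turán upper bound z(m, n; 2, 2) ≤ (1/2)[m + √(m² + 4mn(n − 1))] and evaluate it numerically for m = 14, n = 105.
z(14, 105; 2, 2) ≤ (1/2)[14 + √(14² + 4·14·105·104)] = (1/2)[14 + √611716] = 398.0614

Kővári–Sós–Turán: let r_1, ..., r_14 be the row sums and z = Σ r_i the total number of 1s. Each pair of columns can share at most one row with both entries 1 (else a 2×2 all-ones block appears), so Σ_i C(r_i, 2) ≤ C(105, 2) = 5460. By convexity Σ_i C(r_i, 2) ≥ 14·C(z/14, 2) = z(z − 14)/(2·14), giving z² − 14z − 14·105·104 ≤ 0 and hence z ≤ (1/2)[14 + √(196 + 4·152880)] = (1/2)[14 + √611716] ≈ (1/2)(14 + 782.1228) = 398.0614.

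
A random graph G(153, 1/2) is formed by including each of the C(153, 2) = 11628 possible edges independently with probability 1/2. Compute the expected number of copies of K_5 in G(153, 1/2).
E[# K_5] = C(153, 5) · (1/2)^C(5, 2) = 654045930 / 2^10 = 327022965/512 ≈ 638716.728516

For each 5-subset S of vertices (there are C(153, 5) = 654045930 such S), let X_S = 1 if S induces a K_5 (all C(5, 2) = 10 edges present). Then P(X_S = 1) = (1/2)^10 = 1/1024. By linearity of expectation, E[# K_5] = C(153, 5) · (1/2)^10 = 654045930 / 1024 = 327022965/512 ≈ 638716.728516.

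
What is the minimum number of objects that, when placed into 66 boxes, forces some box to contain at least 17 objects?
n = (17 − 1)·66 + 1 = 1057

By the generalised pigeonhole principle, to guarantee some box contains ≥ r objects we need more than (r − 1) · k objects total. Threshold: n = (r − 1) · k + 1. With r = 17 and k = 66: n = 16 · 66 + 1 = 1056 + 1 = 1057. For n = 1056 = 16 · 66, we can put exactly 16 objects in every box, avoiding 17 in any single one — so 1057 is tight.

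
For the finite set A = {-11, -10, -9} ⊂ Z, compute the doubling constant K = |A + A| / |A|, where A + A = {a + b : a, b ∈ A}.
K = |A + A| / |A| = 5/3

Enumerate A + A = {a + b : a, b ∈ A}. With |A| = 3, there are |A|^2 = 9 ordered sum pairs; collecting distinct values, A + A = {-22, -21, -20, -19, -18}, so |A + A| = 5. Thus K = 5/3. Here |A + A| = 2|A| − 1 = 5, the minimum possible — so K = 5/3 is minimal, which holds iff A is an arithmetic progression.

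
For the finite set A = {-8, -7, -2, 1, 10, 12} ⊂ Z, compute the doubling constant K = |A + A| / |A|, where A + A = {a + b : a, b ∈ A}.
K = |A + A| / |A| = 20/6 = 10/3

Enumerate A + A = {a + b : a, b ∈ A}. With |A| = 6, there are |A|^2 = 36 ordered sum pairs; collecting distinct values, A + A = {-16, -15, -14, -10, -9, -7, -6, -4, -1, 2, 3, 4, 5, 8, 10, 11, 13, 20, 22, 24}, so |A + A| = 20. Thus K = 20/6 = 10/3. For comparison, the minimum possible |A + A| over all 6-element sets is 2·6 − 1 = 11 (so min K = 11/6), attained only by arithmetic progressions.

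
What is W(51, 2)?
W(51, 2) = 51 + 1 = 52

A 2-term AP is any pair of integers, so a monochromatic 2-AP exists iff some colour is used at least twice. With 51 colours, the colouring i ↦ i on {1, ..., 51} uses each colour once, avoiding any monochromatic pair, so W(51, 2) > 51. For {1, ..., 52}, pigeonhole forces two integers of the same colour, which form a monochromatic 2-AP. Hence W(51, 2) = 52.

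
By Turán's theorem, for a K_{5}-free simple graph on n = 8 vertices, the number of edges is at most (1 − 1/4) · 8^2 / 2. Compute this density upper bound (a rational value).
Turán density bound = (3/4) · 8^2/2 = 24

Turán's theorem: ex(n, K_{r+1}) is achieved by the complete r-partite Turán graph T(n, r) with parts as balanced as possible, and is at most (1 − 1/r) · n^2/2. For r = 4, n = 8: the density bound is (3/4) · 64/2 = 24. Since 4 ∣ 8, the Turán graph T(8, 4) has parts of equal size 2, and its edge count e(T(8, 4)) = 24 attains the density bound exactly.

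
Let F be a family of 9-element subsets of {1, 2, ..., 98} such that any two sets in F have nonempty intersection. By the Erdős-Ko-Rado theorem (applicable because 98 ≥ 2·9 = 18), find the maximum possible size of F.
max |F| = C(97, 8) = 144520208820

Erdős-Ko-Rado (1961): when n ≥ 2k, max |F| = C(n−1, k−1). The bound is attained by the star {A : i ∈ A} for any fixed i ∈ [n]. Here C(98−1, 9−1) = C(97, 8) = 144520208820.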